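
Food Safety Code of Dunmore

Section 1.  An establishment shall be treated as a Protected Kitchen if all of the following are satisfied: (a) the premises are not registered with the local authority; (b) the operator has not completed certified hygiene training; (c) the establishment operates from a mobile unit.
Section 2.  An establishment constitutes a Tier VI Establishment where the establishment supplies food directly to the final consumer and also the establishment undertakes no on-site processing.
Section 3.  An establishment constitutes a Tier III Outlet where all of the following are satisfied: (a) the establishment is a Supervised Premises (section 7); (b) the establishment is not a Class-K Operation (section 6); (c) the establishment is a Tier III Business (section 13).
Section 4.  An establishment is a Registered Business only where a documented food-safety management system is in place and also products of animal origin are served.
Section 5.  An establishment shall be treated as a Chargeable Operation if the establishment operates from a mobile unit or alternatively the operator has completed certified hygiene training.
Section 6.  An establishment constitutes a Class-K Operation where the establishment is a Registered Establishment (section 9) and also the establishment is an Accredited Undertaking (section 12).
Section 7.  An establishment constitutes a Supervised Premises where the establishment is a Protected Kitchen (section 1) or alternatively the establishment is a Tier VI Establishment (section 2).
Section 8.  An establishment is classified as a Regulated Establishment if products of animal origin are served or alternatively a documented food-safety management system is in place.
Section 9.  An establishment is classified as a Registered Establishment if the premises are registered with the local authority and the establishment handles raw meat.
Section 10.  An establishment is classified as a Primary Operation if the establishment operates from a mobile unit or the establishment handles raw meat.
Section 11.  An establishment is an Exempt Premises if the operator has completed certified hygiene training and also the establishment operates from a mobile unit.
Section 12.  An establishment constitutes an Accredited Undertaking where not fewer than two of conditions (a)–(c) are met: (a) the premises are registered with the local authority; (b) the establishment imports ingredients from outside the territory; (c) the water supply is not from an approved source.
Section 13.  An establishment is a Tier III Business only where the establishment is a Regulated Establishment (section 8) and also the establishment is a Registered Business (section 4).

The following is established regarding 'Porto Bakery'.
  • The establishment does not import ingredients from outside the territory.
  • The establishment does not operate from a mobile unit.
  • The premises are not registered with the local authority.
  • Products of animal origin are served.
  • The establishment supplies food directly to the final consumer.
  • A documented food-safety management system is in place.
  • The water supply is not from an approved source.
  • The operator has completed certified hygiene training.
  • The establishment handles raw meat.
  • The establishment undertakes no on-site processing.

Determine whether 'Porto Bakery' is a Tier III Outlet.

section 1 — Protected Kitchen: [the premises are not registered with the local authority? yes] AND [the operator has not completed certified hygiene training? no] AND [the establishment operates from a mobile unit? no] → not satisfied.
section 2 — Tier VI Establishment: [the establishment supplies food directly to the final consumer? yes] AND [the establishment undertakes no on-site processing? yes] → satisfied.
section 7 — Supervised Premises: [Protected Kitchen (section 1)? no] OR [Tier VI Establishment (section 2)? yes] → satisfied.
section 9 — Registered Establishment: [the premises are registered with the local authority? no] AND [the establishment handles raw meat? yes] → not satisfied.
section 12 — Accredited Undertaking: the premises are registered with the local authority? no; the establishment imports ingredients from outside the territory? no; the water supply is not from an approved source? yes — 1 of 3 hold (need ≥2) → not satisfied.
section 6 — Class-K Operation: [Registered Establishment (section 9)? no] AND [Accredited Undertaking (section 12)? no] → not satisfied.
section 8 — Regulated Establishment: [products of animal origin are served? yes] OR [a documented food-safety management system is in place? yes] → satisfied.
section 4 — Registered Business: [a documented food-safety management system is in place? yes] AND [products of animal origin are served? yes] → satisfied.
section 13 — Tier III Business: [Regulated Establishment (section 8)? yes] AND [Registered Business (section 4)? yes] → satisfied.
section 3 — Tier III Outlet: [Supervised Premises (section 7)? yes] AND [not a Class-K Operation (section 6)? yes] AND [Tier III Business (section 13)? yes] → satisfied.

Yes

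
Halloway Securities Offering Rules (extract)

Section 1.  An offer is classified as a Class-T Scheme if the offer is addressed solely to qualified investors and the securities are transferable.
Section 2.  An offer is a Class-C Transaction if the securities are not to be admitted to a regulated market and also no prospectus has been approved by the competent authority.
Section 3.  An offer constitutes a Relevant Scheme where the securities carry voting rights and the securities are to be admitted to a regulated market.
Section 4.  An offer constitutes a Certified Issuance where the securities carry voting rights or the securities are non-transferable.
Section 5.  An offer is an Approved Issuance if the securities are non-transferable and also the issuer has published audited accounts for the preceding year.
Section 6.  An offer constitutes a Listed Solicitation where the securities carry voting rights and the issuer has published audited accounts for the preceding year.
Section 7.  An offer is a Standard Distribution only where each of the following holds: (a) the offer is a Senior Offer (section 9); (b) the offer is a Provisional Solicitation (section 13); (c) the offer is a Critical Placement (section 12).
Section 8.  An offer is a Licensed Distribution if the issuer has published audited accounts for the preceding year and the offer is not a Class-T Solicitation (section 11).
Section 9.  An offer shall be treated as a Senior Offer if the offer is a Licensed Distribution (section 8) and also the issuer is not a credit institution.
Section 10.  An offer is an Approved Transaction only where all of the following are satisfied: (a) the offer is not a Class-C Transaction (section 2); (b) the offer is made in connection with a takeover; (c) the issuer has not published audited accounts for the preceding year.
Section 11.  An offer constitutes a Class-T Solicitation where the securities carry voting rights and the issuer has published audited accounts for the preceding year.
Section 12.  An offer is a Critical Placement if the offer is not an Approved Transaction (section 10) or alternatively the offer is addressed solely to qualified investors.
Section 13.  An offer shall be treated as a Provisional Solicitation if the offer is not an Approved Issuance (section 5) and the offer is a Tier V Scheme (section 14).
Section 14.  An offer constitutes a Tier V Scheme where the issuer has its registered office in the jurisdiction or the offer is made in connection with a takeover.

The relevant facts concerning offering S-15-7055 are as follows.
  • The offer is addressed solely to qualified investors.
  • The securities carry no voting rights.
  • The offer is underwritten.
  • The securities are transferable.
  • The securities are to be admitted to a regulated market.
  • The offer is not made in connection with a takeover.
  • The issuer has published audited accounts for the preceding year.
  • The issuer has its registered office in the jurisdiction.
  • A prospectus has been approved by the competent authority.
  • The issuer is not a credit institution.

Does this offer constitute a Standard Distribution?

Yes

Under section 11: the securities carry voting rights? no; and the issuer has published audited accounts for the preceding year? yes. So the offer is not a Class-T Solicitation.
Under section 8: the issuer has published audited accounts for the preceding year? yes; and not a Class-T Solicitation (section 11)? yes. So the offer is a Licensed Distribution.
Under section 9: Licensed Distribution (section 8)? yes; and the issuer is not a credit institution? yes. So the offer is a Senior Offer.
Under section 5: the securities are non-transferable? no; and the issuer has published audited accounts for the preceding year? yes. So the offer is not an Approved Issuance.
Under section 14: the issuer has its registered office in the jurisdiction? yes; or the offer is made in connection with a takeover? no. So the offer is a Tier V Scheme.
Under section 13: not an Approved Issuance (section 5)? yes; and Tier V Scheme (section 14)? yes. So the offer is a Provisional Solicitation.
Under section 2: the securities are not to be admitted to a regulated market? no; and no prospectus has been approved by the competent authority? no. So the offer is not a Class-C Transaction.
Under section 10: not a Class-C Transaction (section 2)? yes; and the offer is made in connection with a takeover? no; and the issuer has not published audited accounts for the preceding year? no. So the offer is not an Approved Transaction.
Under section 12: not an Approved Transaction (section 10)? yes; or the offer is addressed solely to qualified investors? yes. So the offer is a Critical Placement.
Under section 7: Senior Offer (section 9)? yes; and Provisional Solicitation (section 13)? yes; and Critical Placement (section 12)? yes. So the offer is a Standard Distribution.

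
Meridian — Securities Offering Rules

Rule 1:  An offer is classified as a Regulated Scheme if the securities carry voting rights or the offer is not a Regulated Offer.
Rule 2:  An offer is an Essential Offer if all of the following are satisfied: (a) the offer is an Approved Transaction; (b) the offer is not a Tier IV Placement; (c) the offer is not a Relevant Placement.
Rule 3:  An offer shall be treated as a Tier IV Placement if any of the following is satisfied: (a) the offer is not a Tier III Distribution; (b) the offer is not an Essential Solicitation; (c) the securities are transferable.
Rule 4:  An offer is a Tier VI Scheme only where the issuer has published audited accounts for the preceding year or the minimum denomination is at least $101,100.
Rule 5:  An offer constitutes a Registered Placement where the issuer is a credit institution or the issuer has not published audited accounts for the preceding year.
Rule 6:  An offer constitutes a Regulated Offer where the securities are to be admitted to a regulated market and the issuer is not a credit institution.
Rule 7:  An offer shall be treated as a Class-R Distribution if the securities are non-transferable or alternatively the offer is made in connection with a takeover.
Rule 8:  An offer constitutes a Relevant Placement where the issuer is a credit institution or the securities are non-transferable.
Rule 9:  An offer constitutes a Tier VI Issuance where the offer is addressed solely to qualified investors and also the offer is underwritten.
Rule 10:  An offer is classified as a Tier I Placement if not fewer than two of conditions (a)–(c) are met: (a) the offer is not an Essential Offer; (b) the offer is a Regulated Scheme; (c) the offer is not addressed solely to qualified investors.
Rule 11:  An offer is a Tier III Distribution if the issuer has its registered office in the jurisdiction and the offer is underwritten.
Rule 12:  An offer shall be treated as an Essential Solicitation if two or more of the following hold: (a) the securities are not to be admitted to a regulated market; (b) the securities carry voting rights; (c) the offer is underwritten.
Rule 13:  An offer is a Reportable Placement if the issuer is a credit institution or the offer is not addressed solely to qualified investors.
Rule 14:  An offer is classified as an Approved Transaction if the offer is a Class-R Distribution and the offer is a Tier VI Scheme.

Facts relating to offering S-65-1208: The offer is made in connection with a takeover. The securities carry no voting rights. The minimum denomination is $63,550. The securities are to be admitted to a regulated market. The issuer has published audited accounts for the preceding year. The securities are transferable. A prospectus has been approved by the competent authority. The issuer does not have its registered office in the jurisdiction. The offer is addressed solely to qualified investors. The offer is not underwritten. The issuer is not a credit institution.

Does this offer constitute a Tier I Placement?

rule 7 — Class-R Distribution: [the securities are non-transferable? no] OR [the offer is made in connection with a takeover? yes] → satisfied.
rule 4 — Tier VI Scheme: [the issuer has published audited accounts for the preceding year? yes] OR [minimum denomination: $63,550 ≥ $101,100? no] → satisfied.
rule 14 — Approved Transaction: [Class-R Distribution (rule 7)? yes] AND [Tier VI Scheme (rule 4)? yes] → satisfied.
rule 11 — Tier III Distribution: [the issuer has its registered office in the jurisdiction? no] AND [the offer is underwritten? no] → not satisfied.
rule 12 — Essential Solicitation: the securities are not to be admitted to a regulated market? no; the securities carry voting rights? no; the offer is underwritten? no — 0 of 3 hold (need ≥2) → not satisfied.
rule 3 — Tier IV Placement: [not a Tier III Distribution (rule 11)? yes] OR [not an Essential Solicitation (rule 12)? yes] OR [the securities are transferable? yes] → satisfied.
rule 8 — Relevant Placement: [the issuer is a credit institution? no] OR [the securities are non-transferable? no] → not satisfied.
rule 2 — Essential Offer: [Approved Transaction (rule 14)? yes] AND [not a Tier IV Placement (rule 3)? no] AND [not a Relevant Placement (rule 8)? yes] → not satisfied.
rule 6 — Regulated Offer: [the securities are to be admitted to a regulated market? yes] AND [the issuer is not a credit institution? yes] → satisfied.
rule 1 — Regulated Scheme: [the securities carry voting rights? no] OR [not a Regulated Offer (rule 6)? no] → not satisfied.
rule 10 — Tier I Placement: not an Essential Offer (rule 2)? yes; Regulated Scheme (rule 1)? no; the offer is not addressed solely to qualified investors? no — 1 of 3 hold (need ≥2) → not satisfied.

No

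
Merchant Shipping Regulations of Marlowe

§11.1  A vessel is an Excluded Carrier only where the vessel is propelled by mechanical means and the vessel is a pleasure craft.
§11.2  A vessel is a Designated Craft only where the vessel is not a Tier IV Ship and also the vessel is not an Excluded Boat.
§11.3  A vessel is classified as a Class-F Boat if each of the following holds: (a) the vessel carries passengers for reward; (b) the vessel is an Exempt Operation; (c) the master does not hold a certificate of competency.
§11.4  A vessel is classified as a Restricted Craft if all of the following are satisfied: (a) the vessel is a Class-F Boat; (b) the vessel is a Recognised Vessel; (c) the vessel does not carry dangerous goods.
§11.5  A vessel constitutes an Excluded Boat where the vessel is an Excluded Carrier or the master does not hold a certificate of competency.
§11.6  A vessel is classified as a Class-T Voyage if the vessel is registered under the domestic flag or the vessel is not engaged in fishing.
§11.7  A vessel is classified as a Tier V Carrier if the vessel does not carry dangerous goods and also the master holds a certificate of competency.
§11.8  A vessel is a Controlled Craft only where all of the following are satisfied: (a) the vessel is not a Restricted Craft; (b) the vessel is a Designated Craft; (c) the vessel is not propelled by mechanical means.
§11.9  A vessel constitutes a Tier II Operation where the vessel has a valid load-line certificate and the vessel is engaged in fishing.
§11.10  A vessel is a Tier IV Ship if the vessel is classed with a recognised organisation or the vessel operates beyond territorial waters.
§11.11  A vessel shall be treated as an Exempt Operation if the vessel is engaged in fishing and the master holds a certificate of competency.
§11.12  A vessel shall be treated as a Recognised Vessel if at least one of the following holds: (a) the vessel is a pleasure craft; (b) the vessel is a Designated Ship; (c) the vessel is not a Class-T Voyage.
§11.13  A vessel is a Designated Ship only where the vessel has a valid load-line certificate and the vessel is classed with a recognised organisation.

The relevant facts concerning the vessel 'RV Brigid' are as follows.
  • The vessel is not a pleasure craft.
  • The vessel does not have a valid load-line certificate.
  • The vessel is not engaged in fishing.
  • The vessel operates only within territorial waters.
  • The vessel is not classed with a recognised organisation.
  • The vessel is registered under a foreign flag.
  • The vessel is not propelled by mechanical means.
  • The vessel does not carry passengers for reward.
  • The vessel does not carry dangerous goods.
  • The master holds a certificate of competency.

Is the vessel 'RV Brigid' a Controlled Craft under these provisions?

Yes

§11.11 — Exempt Operation: [the vessel is engaged in fishing? no] AND [the master holds a certificate of competency? yes] → not satisfied.
§11.3 — Class-F Boat: [the vessel carries passengers for reward? no] AND [Exempt Operation (§11.11)? no] AND [the master does not hold a certificate of competency? no] → not satisfied.
§11.13 — Designated Ship: [the vessel has a valid load-line certificate? no] AND [the vessel is classed with a recognised organisation? no] → not satisfied.
§11.6 — Class-T Voyage: [the vessel is registered under the domestic flag? no] OR [the vessel is not engaged in fishing? yes] → satisfied.
§11.12 — Recognised Vessel: [the vessel is a pleasure craft? no] OR [Designated Ship (§11.13)? no] OR [not a Class-T Voyage (§11.6)? no] → not satisfied.
§11.4 — Restricted Craft: [Class-F Boat (§11.3)? no] AND [Recognised Vessel (§11.12)? no] AND [the vessel does not carry dangerous goods? yes] → not satisfied.
§11.10 — Tier IV Ship: [the vessel is classed with a recognised organisation? no] OR [the vessel operates beyond territorial waters? no] → not satisfied.
§11.1 — Excluded Carrier: [the vessel is propelled by mechanical means? no] AND [the vessel is a pleasure craft? no] → not satisfied.
§11.5 — Excluded Boat: [Excluded Carrier (§11.1)? no] OR [the master does not hold a certificate of competency? no] → not satisfied.
§11.2 — Designated Craft: [not a Tier IV Ship (§11.10)? yes] AND [not an Excluded Boat (§11.5)? yes] → satisfied.
§11.8 — Controlled Craft: [not a Restricted Craft (§11.4)? yes] AND [Designated Craft (§11.2)? yes] AND [the vessel is not propelled by mechanical means? yes] → satisfied.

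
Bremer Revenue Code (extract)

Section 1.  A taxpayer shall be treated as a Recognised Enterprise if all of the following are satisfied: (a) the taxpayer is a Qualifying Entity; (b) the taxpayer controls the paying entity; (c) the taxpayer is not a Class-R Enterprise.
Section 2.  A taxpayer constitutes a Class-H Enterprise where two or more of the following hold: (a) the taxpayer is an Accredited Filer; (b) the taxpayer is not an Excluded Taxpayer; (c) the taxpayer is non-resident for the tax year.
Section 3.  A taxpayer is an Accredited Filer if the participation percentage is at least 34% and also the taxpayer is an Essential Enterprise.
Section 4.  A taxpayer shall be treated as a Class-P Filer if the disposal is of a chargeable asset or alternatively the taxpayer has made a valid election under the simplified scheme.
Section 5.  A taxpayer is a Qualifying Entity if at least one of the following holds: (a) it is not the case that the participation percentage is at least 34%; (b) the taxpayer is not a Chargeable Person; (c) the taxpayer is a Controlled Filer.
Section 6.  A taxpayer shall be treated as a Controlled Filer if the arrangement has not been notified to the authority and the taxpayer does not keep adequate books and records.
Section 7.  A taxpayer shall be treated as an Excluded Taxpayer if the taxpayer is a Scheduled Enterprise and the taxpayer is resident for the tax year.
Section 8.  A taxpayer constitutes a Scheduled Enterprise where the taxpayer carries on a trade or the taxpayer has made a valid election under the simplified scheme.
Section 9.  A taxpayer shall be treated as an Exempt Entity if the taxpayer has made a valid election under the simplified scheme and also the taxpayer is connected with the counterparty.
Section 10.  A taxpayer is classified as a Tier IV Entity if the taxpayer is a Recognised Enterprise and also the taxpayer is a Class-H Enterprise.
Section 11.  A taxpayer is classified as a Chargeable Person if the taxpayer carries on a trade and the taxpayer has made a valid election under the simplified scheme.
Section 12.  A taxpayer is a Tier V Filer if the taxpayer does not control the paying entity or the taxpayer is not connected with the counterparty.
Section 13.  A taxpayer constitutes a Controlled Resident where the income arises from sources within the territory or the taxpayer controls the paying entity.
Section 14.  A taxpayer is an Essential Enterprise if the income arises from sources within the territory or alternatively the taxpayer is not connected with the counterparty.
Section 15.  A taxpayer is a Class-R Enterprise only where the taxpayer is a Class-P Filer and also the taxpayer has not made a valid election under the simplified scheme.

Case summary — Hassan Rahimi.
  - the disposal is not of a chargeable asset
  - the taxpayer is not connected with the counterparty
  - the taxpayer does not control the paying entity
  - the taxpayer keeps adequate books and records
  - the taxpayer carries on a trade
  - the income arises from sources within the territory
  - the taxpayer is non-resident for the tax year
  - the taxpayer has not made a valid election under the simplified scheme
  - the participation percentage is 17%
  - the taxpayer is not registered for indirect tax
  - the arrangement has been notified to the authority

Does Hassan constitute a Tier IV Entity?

section 11 — Chargeable Person: [the taxpayer carries on a trade? yes] AND [the taxpayer has made a valid election under the simplified scheme? no] → not satisfied.
section 6 — Controlled Filer: [the arrangement has not been notified to the authority? no] AND [the taxpayer does not keep adequate books and records? no] → not satisfied.
section 5 — Qualifying Entity: [participation percentage: 17% ≥ 34%? no, so negated condition yes] OR [not a Chargeable Person (section 11)? yes] OR [Controlled Filer (section 6)? no] → satisfied.
section 4 — Class-P Filer: [the disposal is of a chargeable asset? no] OR [the taxpayer has made a valid election under the simplified scheme? no] → not satisfied.
section 15 — Class-R Enterprise: [Class-P Filer (section 4)? no] AND [the taxpayer has not made a valid election under the simplified scheme? yes] → not satisfied.
section 1 — Recognised Enterprise: [Qualifying Entity (section 5)? yes] AND [the taxpayer controls the paying entity? no] AND [not a Class-R Enterprise (section 15)? yes] → not satisfied.
section 14 — Essential Enterprise: [the income arises from sources within the territory? yes] OR [the taxpayer is not connected with the counterparty? yes] → satisfied.
section 3 — Accredited Filer: [participation percentage: 17% ≥ 34%? no] AND [Essential Enterprise (section 14)? yes] → not satisfied.
section 8 — Scheduled Enterprise: [the taxpayer carries on a trade? yes] OR [the taxpayer has made a valid election under the simplified scheme? no] → satisfied.
section 7 — Excluded Taxpayer: [Scheduled Enterprise (section 8)? yes] AND [the taxpayer is resident for the tax year? no] → not satisfied.
section 2 — Class-H Enterprise: Accredited Filer (section 3)? no; not an Excluded Taxpayer (section 7)? yes; the taxpayer is non-resident for the tax year? yes — 2 of 3 hold (need ≥2) → satisfied.
section 10 — Tier IV Entity: [Recognised Enterprise (section 1)? no] AND [Class-H Enterprise (section 2)? yes] → not satisfied.

No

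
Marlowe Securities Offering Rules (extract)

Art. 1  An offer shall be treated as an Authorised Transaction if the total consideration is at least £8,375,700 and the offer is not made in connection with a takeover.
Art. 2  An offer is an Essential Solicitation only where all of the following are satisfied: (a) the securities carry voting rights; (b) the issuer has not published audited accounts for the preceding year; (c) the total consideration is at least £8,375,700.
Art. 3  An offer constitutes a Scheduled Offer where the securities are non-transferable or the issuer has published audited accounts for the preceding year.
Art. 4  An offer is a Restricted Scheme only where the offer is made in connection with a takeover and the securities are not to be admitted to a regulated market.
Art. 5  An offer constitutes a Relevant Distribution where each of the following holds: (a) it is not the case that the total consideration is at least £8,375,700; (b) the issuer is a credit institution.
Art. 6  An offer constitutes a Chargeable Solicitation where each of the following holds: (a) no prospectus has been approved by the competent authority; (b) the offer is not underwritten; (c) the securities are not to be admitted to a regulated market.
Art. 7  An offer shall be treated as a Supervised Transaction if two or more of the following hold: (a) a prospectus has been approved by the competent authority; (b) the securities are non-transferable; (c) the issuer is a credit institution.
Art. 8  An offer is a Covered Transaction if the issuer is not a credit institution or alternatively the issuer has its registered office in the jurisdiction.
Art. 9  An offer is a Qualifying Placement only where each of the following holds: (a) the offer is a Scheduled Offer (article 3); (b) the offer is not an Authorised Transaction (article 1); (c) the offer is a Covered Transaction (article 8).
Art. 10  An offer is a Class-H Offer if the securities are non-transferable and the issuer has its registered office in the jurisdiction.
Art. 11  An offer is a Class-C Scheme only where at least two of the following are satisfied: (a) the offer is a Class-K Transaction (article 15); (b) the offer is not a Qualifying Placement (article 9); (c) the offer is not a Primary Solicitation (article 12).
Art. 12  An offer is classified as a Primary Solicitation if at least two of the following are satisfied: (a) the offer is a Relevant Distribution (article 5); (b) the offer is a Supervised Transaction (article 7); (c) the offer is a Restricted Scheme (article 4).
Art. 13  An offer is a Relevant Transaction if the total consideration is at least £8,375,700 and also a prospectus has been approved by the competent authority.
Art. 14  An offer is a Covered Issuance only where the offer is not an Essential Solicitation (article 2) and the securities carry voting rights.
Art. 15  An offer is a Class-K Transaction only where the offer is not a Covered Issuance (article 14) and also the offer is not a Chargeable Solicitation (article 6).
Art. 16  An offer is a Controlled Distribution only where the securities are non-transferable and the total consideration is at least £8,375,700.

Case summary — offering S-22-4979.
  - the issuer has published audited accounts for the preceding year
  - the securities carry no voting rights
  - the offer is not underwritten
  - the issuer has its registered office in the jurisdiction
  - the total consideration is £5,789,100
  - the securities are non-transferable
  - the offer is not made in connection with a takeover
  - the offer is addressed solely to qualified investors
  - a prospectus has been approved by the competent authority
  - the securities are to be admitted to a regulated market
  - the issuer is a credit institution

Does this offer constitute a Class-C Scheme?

No

Under article 2: the securities carry voting rights? no; and the issuer has not published audited accounts for the preceding year? no; and total consideration: £5,789,100 ≥ £8,375,700? no. So the offer is not an Essential Solicitation.
Under article 14: not an Essential Solicitation (article 2)? yes; and the securities carry voting rights? no. So the offer is not a Covered Issuance.
Under article 6: no prospectus has been approved by the competent authority? no; and the offer is not underwritten? yes; and the securities are not to be admitted to a regulated market? no. So the offer is not a Chargeable Solicitation.
Under article 15: not a Covered Issuance (article 14)? yes; and not a Chargeable Solicitation (article 6)? yes. So the offer is a Class-K Transaction.
Under article 3: the securities are non-transferable? yes; or the issuer has published audited accounts for the preceding year? yes. So the offer is a Scheduled Offer.
Under article 1: total consideration: £5,789,100 ≥ £8,375,700? no; and the offer is not made in connection with a takeover? yes. So the offer is not an Authorised Transaction.
Under article 8: the issuer is not a credit institution? no; or the issuer has its registered office in the jurisdiction? yes. So the offer is a Covered Transaction.
Under article 9: Scheduled Offer (article 3)? yes; and not an Authorised Transaction (article 1)? yes; and Covered Transaction (article 8)? yes. So the offer is a Qualifying Placement.
Under article 5: total consideration: £5,789,100 ≥ £8,375,700? no, so negated condition yes; and the issuer is a credit institution? yes. So the offer is a Relevant Distribution.
Under article 7: a prospectus has been approved by the competent authority? yes; the securities are non-transferable? yes; the issuer is a credit institution? yes — 3 of 3 hold (need ≥2) → satisfied.
Under article 4: the offer is made in connection with a takeover? no; and the securities are not to be admitted to a regulated market? no. So the offer is not a Restricted Scheme.
Under article 12: Relevant Distribution (article 5)? yes; Supervised Transaction (article 7)? yes; Restricted Scheme (article 4)? no — 2 of 3 hold (need ≥2) → satisfied.
Under article 11: Class-K Transaction (article 15)? yes; not a Qualifying Placement (article 9)? no; not a Primary Solicitation (article 12)? no — 1 of 3 hold (need ≥2) → not satisfied.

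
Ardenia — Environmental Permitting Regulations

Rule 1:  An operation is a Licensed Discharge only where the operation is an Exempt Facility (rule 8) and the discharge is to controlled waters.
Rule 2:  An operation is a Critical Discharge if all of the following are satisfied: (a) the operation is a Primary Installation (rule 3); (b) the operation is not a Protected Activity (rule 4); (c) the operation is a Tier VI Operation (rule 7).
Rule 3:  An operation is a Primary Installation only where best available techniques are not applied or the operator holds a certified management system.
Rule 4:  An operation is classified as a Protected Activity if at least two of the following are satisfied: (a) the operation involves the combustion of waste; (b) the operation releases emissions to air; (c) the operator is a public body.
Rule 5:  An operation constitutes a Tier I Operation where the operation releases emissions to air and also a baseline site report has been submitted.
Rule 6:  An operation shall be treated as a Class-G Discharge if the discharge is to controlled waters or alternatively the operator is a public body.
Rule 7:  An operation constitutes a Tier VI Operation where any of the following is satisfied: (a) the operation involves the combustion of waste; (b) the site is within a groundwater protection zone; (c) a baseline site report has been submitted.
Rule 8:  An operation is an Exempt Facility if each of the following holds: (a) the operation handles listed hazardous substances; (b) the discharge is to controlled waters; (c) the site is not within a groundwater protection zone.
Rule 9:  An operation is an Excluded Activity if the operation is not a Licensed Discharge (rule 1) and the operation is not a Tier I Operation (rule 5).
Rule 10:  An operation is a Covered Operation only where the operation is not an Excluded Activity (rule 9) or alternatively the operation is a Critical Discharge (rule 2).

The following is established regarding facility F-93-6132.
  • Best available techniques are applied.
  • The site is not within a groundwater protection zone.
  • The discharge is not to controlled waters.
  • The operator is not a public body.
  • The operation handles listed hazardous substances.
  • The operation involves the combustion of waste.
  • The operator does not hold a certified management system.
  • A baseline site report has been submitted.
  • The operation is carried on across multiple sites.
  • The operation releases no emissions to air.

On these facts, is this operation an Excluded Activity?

Yes

Under rule 8: the operation handles listed hazardous substances? yes; and the discharge is to controlled waters? no; and the site is not within a groundwater protection zone? yes. So the operation is not an Exempt Facility.
Under rule 1: Exempt Facility (rule 8)? no; and the discharge is to controlled waters? no. So the operation is not a Licensed Discharge.
Under rule 5: the operation releases emissions to air? no; and a baseline site report has been submitted? yes. So the operation is not a Tier I Operation.
Under rule 9: not a Licensed Discharge (rule 1)? yes; and not a Tier I Operation (rule 5)? yes. So the operation is an Excluded Activity.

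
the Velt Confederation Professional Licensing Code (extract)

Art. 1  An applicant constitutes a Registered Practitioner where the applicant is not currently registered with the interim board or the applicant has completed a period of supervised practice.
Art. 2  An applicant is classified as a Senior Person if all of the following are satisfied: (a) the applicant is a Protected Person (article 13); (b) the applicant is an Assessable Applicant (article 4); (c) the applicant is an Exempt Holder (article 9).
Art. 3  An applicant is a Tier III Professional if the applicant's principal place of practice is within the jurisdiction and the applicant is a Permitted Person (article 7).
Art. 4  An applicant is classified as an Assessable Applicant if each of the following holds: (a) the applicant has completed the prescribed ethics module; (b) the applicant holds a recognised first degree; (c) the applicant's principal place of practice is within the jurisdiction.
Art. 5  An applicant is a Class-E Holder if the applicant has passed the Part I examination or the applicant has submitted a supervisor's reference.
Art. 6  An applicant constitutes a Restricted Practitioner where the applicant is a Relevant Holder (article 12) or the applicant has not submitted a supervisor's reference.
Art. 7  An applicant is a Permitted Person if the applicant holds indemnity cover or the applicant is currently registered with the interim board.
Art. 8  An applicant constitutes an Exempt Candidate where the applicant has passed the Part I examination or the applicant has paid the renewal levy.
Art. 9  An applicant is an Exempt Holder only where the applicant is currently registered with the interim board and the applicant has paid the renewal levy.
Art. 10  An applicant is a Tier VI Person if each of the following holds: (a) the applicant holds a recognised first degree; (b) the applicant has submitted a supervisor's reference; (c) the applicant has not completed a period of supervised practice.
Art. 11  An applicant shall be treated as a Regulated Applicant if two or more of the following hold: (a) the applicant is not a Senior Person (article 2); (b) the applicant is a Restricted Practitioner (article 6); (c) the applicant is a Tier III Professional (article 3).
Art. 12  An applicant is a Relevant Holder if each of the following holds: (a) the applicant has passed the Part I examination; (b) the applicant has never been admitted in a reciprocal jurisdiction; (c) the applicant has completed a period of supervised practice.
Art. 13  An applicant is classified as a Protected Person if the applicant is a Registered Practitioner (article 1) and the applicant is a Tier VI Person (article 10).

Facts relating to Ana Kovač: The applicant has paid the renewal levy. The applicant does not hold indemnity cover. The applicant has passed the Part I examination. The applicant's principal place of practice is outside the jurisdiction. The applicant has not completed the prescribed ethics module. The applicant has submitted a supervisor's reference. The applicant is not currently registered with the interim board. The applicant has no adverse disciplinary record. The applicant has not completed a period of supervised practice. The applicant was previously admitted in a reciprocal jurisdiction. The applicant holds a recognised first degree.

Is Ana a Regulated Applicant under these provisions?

article 1 — Registered Practitioner: [the applicant is not currently registered with the interim board? yes] OR [the applicant has completed a period of supervised practice? no] → satisfied.
article 10 — Tier VI Person: [the applicant holds a recognised first degree? yes] AND [the applicant has submitted a supervisor's reference? yes] AND [the applicant has not completed a period of supervised practice? yes] → satisfied.
article 13 — Protected Person: [Registered Practitioner (article 1)? yes] AND [Tier VI Person (article 10)? yes] → satisfied.
article 4 — Assessable Applicant: [the applicant has completed the prescribed ethics module? no] AND [the applicant holds a recognised first degree? yes] AND [the applicant's principal place of practice is within the jurisdiction? no] → not satisfied.
article 9 — Exempt Holder: [the applicant is currently registered with the interim board? no] AND [the applicant has paid the renewal levy? yes] → not satisfied.
article 2 — Senior Person: [Protected Person (article 13)? yes] AND [Assessable Applicant (article 4)? no] AND [Exempt Holder (article 9)? no] → not satisfied.
article 12 — Relevant Holder: [the applicant has passed the Part I examination? yes] AND [the applicant has never been admitted in a reciprocal jurisdiction? no] AND [the applicant has completed a period of supervised practice? no] → not satisfied.
article 6 — Restricted Practitioner: [Relevant Holder (article 12)? no] OR [the applicant has not submitted a supervisor's reference? no] → not satisfied.
article 7 — Permitted Person: [the applicant holds indemnity cover? no] OR [the applicant is currently registered with the interim board? no] → not satisfied.
article 3 — Tier III Professional: [the applicant's principal place of practice is within the jurisdiction? no] AND [Permitted Person (article 7)? no] → not satisfied.
article 11 — Regulated Applicant: not a Senior Person (article 2)? yes; Restricted Practitioner (article 6)? no; Tier III Professional (article 3)? no — 1 of 3 hold (need ≥2) → not satisfied.

No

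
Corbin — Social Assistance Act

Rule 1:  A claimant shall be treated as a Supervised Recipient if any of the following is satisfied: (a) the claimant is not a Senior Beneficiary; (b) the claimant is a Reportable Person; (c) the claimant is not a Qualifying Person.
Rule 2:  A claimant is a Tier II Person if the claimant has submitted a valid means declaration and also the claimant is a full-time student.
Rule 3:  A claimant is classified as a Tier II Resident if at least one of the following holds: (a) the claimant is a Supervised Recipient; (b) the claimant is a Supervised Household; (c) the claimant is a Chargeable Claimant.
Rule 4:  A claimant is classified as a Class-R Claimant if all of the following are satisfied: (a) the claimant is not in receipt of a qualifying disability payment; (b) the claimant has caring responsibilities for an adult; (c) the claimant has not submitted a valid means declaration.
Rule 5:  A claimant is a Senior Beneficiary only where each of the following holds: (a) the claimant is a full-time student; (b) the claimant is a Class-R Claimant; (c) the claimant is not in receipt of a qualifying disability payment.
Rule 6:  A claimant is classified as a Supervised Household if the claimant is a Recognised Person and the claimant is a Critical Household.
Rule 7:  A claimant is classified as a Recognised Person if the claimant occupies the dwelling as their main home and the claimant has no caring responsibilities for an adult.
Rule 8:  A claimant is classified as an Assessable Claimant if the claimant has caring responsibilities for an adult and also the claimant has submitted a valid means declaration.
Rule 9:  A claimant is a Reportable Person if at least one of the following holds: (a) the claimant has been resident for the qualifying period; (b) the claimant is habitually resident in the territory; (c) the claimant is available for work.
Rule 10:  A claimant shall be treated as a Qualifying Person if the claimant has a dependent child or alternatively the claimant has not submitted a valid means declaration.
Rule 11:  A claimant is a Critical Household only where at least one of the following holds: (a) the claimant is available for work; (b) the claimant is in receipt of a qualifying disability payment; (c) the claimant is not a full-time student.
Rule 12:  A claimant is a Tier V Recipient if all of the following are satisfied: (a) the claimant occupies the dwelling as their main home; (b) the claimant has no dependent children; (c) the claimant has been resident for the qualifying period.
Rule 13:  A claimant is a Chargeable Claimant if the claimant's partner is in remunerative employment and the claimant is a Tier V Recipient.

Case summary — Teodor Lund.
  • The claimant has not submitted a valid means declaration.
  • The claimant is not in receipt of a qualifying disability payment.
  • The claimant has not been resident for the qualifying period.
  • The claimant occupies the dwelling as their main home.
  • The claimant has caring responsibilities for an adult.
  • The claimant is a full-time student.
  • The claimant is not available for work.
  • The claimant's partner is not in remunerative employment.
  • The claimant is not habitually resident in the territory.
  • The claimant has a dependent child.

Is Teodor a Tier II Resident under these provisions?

No

rule 4 — Class-R Claimant: [the claimant is not in receipt of a qualifying disability payment? yes] AND [the claimant has caring responsibilities for an adult? yes] AND [the claimant has not submitted a valid means declaration? yes] → satisfied.
rule 5 — Senior Beneficiary: [the claimant is a full-time student? yes] AND [Class-R Claimant (rule 4)? yes] AND [the claimant is not in receipt of a qualifying disability payment? yes] → satisfied.
rule 9 — Reportable Person: [the claimant has been resident for the qualifying period? no] OR [the claimant is habitually resident in the territory? no] OR [the claimant is available for work? no] → not satisfied.
rule 10 — Qualifying Person: [the claimant has a dependent child? yes] OR [the claimant has not submitted a valid means declaration? yes] → satisfied.
rule 1 — Supervised Recipient: [not a Senior Beneficiary (rule 5)? no] OR [Reportable Person (rule 9)? no] OR [not a Qualifying Person (rule 10)? no] → not satisfied.
rule 7 — Recognised Person: [the claimant occupies the dwelling as their main home? yes] AND [the claimant has no caring responsibilities for an adult? no] → not satisfied.
rule 11 — Critical Household: [the claimant is available for work? no] OR [the claimant is in receipt of a qualifying disability payment? no] OR [the claimant is not a full-time student? no] → not satisfied.
rule 6 — Supervised Household: [Recognised Person (rule 7)? no] AND [Critical Household (rule 11)? no] → not satisfied.
rule 12 — Tier V Recipient: [the claimant occupies the dwelling as their main home? yes] AND [the claimant has no dependent children? no] AND [the claimant has been resident for the qualifying period? no] → not satisfied.
rule 13 — Chargeable Claimant: [the claimant's partner is in remunerative employment? no] AND [Tier V Recipient (rule 12)? no] → not satisfied.
rule 3 — Tier II Resident: [Supervised Recipient (rule 1)? no] OR [Supervised Household (rule 6)? no] OR [Chargeable Claimant (rule 13)? no] → not satisfied.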